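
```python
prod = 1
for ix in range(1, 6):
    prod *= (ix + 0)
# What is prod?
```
Trace:
  prod=1
  prod=1, ix=1
  prod=2, ix=2
  prod=6, ix=3
  prod=24, ix=4
  prod=120, ix=5

Final answer: 120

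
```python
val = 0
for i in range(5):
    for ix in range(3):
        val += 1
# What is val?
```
Trace:
  val=0
  val=1, i=0, ix=0
  val=2, i=0, ix=1
  val=3, i=0, ix=2
  val=4, i=1, ix=0
  val=5, i=1, ix=1
  val=6, i=1, ix=2
  val=7, i=2, ix=0
  val=8, i=2, ix=1
  val=9, i=2, ix=2
  val=10, i=3, ix=0
  val=11, i=3, ix=1
  val=12, i=3, ix=2
  val=13, i=4, ix=0
  val=14, i=4, ix=1
  val=15, i=4, ix=2

Final answer: 15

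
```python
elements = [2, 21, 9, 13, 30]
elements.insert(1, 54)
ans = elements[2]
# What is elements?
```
Trace:
  elements=[2, 21, 9, 13, 30]
  elements=[2, 54, 21, 9, 13, 30]
  elements=[2, 54, 21, 9, 13, 30], ans=21

Final answer: [2, 54, 21, 9, 13, 30]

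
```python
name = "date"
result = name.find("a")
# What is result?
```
Trace:
  name='date'
  name='date', result=1

Final answer: 1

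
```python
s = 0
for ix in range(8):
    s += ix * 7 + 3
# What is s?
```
Trace:
  s=0
  s=3, ix=0
  s=13, ix=1
  s=30, ix=2
  s=54, ix=3
  s=85, ix=4
  s=123, ix=5
  s=168, ix=6
  s=220, ix=7

Final answer: 220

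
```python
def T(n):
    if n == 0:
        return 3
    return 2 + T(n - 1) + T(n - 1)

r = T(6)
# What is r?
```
Call trace (a repeated sub-call is expanded the first time; later identical calls just restate its return value):
T(n=6)
  T(n=5)
    T(n=4)
      T(n=3)
        T(n=2)
          T(n=1)
            T(n=0)
            -> return 3
            T(n=0)
            -> return 3
          -> return 8
          T(n=1) -> return 8  (same call as traced above)
        -> return 18
        T(n=2) -> return 18  (same call as traced above)
      -> return 38
      T(n=3) -> return 38  (same call as traced above)
    -> return 78
    T(n=4) -> return 78  (same call as traced above)
  -> return 158
  T(n=5) -> return 158  (same call as traced above)
-> return 318

Final answer: 318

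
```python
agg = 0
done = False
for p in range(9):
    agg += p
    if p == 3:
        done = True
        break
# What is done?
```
Trace:
  agg=0
  agg=0, done=False
  agg=0, done=False, p=0
  agg=1, done=False, p=1
  agg=3, done=False, p=2
  agg=6, done=True, p=3

Final answer: True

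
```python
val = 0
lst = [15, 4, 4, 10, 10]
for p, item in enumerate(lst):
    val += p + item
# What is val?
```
Trace:
  val=0
  val=15, p=0, item=15
  val=20, p=1, item=4
  val=26, p=2, item=4
  val=39, p=3, item=10
  val=53, p=4, item=10

Final answer: 53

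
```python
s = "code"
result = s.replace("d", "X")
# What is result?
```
Trace:
  s='code'
  s='code', result='coXe'

Final answer: 'coXe'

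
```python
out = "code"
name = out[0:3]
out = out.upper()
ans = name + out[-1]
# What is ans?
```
Trace:
  out='code'
  out='code', name='cod'
  out='CODE', name='cod'
  out='CODE', name='cod', ans='codE'

Final answer: 'codE'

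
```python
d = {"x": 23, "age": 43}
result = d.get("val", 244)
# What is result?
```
Trace:
  d={'x': 23, 'age': 43}
  d={'x': 23, 'age': 43}, result=244

Final answer: 244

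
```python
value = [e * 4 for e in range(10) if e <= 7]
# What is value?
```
Trace:
  e=0
  e=1
  e=2
  e=3
  e=4
  e=5
  e=6
  e=7
  e=8
  e=9
  value=[0, 4, 8, 12, 16, 20, 24, 28]

Final answer: [0, 4, 8, 12, 16, 20, 24, 28]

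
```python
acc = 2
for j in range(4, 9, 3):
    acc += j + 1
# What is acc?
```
Trace:
  acc=2
  acc=7, j=4
  acc=15, j=7

Final answer: 15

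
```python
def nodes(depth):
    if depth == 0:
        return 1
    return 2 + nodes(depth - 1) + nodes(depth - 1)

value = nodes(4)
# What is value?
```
Call trace (a repeated sub-call is expanded the first time; later identical calls just restate its return value):
nodes(depth=4)
  nodes(depth=3)
    nodes(depth=2)
      nodes(depth=1)
        nodes(depth=0)
        -> return 1
        nodes(depth=0)
        -> return 1
      -> return 4
      nodes(depth=1) -> return 4  (same call as traced above)
    -> return 10
    nodes(depth=2) -> return 10  (same call as traced above)
  -> return 22
  nodes(depth=3) -> return 22  (same call as traced above)
-> return 46

Final answer: 46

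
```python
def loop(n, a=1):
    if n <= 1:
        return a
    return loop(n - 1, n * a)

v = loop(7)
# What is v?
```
Call trace:
loop(n=7, a=1)
  loop(n=6, a=7)
    loop(n=5, a=42)
      loop(n=4, a=210)
        loop(n=3, a=840)
          loop(n=2, a=2520)
            loop(n=1, a=5040)
            -> return 5040
          -> return 5040
        -> return 5040
      -> return 5040
    -> return 5040
  -> return 5040
-> return 5040

Final answer: 5040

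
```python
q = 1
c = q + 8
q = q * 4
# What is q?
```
Trace:
  q=1
  q=1, c=9
  q=4, c=9

Final answer: 4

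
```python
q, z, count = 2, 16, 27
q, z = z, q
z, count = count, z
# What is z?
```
Trace:
  q=2, z=16, count=27
  q=16, z=2, count=27
  q=16, z=27, count=2

Final answer: 27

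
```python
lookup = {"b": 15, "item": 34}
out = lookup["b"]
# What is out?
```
Trace:
  lookup={'b': 15, 'item': 34}
  lookup={'b': 15, 'item': 34}, out=15

Final answer: 15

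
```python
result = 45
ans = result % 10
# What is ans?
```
Trace:
  result=45
  result=45, ans=5

Final answer: 5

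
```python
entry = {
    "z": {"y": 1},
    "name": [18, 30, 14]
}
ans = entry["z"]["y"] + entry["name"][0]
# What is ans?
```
Trace:
  entry={'z': {'y': 1}, 'name': [18, 30, 14]}
  entry={'z': {'y': 1}, 'name': [18, 30, 14]}, ans=19

Final answer: 19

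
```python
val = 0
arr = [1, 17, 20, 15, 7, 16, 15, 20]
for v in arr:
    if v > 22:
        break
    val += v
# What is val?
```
Trace:
  val=0
  val=1, v=1
  val=18, v=17
  val=38, v=20
  val=53, v=15
  val=60, v=7
  val=76, v=16
  val=91, v=15
  val=111, v=20

Final answer: 111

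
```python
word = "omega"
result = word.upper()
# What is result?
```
Trace:
  word='omega'
  word='omega', result='OMEGA'

Final answer: 'OMEGA'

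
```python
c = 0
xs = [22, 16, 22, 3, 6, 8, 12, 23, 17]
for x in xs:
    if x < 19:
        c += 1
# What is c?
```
Trace:
  c=0
  c=0, x=22
  c=1, x=16
  c=1, x=22
  c=2, x=3
  c=3, x=6
  c=4, x=8
  c=5, x=12
  c=5, x=23
  c=6, x=17

Final answer: 6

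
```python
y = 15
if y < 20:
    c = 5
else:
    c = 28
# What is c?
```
Trace:
  y=15
  y=15, c=5

Final answer: 5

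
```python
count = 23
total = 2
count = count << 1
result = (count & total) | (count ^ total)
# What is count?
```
Trace:
  count=23
  count=23, total=2
  count=46, total=2
  count=46, total=2, result=46

Final answer: 46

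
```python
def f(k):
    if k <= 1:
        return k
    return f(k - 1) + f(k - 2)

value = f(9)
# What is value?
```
Call trace (a repeated sub-call is expanded the first time; later identical calls just restate its return value):
f(k=9)
  f(k=8)
    f(k=7)
      f(k=6)
        f(k=5)
          f(k=4)
            f(k=3)
              f(k=2)
                f(k=1)
                -> return 1
                f(k=0)
                -> return 0
              -> return 1
              f(k=1)
              -> return 1
            -> return 2
            f(k=2) -> return 1  (same call as traced above)
          -> return 3
          f(k=3) -> return 2  (same call as traced above)
        -> return 5
        f(k=4) -> return 3  (same call as traced above)
      -> return 8
      f(k=5) -> return 5  (same call as traced above)
    -> return 13
    f(k=6) -> return 8  (same call as traced above)
  -> return 21
  f(k=7) -> return 13  (same call as traced above)
-> return 34

Final answer: 34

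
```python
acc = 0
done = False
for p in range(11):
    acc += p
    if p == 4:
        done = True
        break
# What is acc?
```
Trace:
  acc=0
  acc=0, done=False
  acc=0, done=False, p=0
  acc=1, done=False, p=1
  acc=3, done=False, p=2
  acc=6, done=False, p=3
  acc=10, done=True, p=4

Final answer: 10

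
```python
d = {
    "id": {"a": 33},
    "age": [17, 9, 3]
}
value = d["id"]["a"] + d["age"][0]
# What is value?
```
Trace:
  d={'id': {'a': 33}, 'age': [17, 9, 3]}
  d={'id': {'a': 33}, 'age': [17, 9, 3]}, value=50

Final answer: 50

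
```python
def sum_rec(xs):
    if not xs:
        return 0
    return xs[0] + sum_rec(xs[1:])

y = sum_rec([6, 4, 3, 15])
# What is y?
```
Call trace:
sum_rec(xs=[6, 4, 3, 15])
  sum_rec(xs=[4, 3, 15])
    sum_rec(xs=[3, 15])
      sum_rec(xs=[15])
        sum_rec(xs=[])
        -> return 0
      -> return 15
    -> return 18
  -> return 22
-> return 28

Final answer: 28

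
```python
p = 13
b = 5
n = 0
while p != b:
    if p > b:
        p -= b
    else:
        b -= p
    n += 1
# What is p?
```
Trace:
  p=13
  p=13, b=5
  p=13, b=5, n=0
  p=8, b=5, n=1
  p=3, b=5, n=2
  p=3, b=2, n=3
  p=1, b=2, n=4
  p=1, b=1, n=5

Final answer: 1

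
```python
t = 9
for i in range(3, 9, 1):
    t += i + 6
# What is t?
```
Trace:
  t=9
  t=18, i=3
  t=28, i=4
  t=39, i=5
  t=51, i=6
  t=64, i=7
  t=78, i=8

Final answer: 78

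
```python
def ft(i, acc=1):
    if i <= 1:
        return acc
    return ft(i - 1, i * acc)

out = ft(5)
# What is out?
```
Call trace:
ft(i=5, acc=1)
  ft(i=4, acc=5)
    ft(i=3, acc=20)
      ft(i=2, acc=60)
        ft(i=1, acc=120)
        -> return 120
      -> return 120
    -> return 120
  -> return 120
-> return 120

Final answer: 120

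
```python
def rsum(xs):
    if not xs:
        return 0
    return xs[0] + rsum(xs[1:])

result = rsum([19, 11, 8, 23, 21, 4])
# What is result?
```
Call trace:
rsum(xs=[19, 11, 8, 23, 21, 4])
  rsum(xs=[11, 8, 23, 21, 4])
    rsum(xs=[8, 23, 21, 4])
      rsum(xs=[23, 21, 4])
        rsum(xs=[21, 4])
          rsum(xs=[4])
            rsum(xs=[])
            -> return 0
          -> return 4
        -> return 25
      -> return 48
    -> return 56
  -> return 67
-> return 86

Final answer: 86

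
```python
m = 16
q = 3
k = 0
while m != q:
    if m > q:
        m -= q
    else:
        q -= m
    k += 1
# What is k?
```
Trace:
  m=16
  m=16, q=3
  m=16, q=3, k=0
  m=13, q=3, k=1
  m=10, q=3, k=2
  m=7, q=3, k=3
  m=4, q=3, k=4
  m=1, q=3, k=5
  m=1, q=2, k=6
  m=1, q=1, k=7

Final answer: 7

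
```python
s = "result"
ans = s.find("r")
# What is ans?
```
Trace:
  s='result'
  s='result', ans=0

Final answer: 0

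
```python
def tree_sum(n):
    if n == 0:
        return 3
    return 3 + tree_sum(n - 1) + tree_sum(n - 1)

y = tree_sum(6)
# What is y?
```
Call trace (a repeated sub-call is expanded the first time; later identical calls just restate its return value):
tree_sum(n=6)
  tree_sum(n=5)
    tree_sum(n=4)
      tree_sum(n=3)
        tree_sum(n=2)
          tree_sum(n=1)
            tree_sum(n=0)
            -> return 3
            tree_sum(n=0)
            -> return 3
          -> return 9
          tree_sum(n=1) -> return 9  (same call as traced above)
        -> return 21
        tree_sum(n=2) -> return 21  (same call as traced above)
      -> return 45
      tree_sum(n=3) -> return 45  (same call as traced above)
    -> return 93
    tree_sum(n=4) -> return 93  (same call as traced above)
  -> return 189
  tree_sum(n=5) -> return 189  (same call as traced above)
-> return 381

Final answer: 381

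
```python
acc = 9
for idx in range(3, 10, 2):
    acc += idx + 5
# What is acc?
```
Trace:
  acc=9
  acc=17, idx=3
  acc=27, idx=5
  acc=39, idx=7
  acc=53, idx=9

Final answer: 53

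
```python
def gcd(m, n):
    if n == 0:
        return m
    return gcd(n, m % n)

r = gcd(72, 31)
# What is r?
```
Call trace:
gcd(m=72, n=31)
  gcd(m=31, n=10)
    gcd(m=10, n=1)
      gcd(m=1, n=0)
      -> return 1
    -> return 1
  -> return 1
-> return 1

Final answer: 1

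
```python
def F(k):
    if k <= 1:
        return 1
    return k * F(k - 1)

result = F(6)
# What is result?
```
Call trace:
F(k=6)
  F(k=5)
    F(k=4)
      F(k=3)
        F(k=2)
          F(k=1)
          -> return 1
        -> return 2
      -> return 6
    -> return 24
  -> return 120
-> return 720

Final answer: 720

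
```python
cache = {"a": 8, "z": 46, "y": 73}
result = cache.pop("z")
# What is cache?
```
Trace:
  cache={'a': 8, 'z': 46, 'y': 73}
  cache={'a': 8, 'y': 73}, result=46

Final answer: {'a': 8, 'y': 73}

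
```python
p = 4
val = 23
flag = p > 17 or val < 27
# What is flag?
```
Trace:
  p=4
  p=4, val=23
  p=4, val=23, flag=True

Final answer: True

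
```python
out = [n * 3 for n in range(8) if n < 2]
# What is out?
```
Trace:
  n=0
  n=1
  n=2
  n=3
  n=4
  n=5
  n=6
  n=7
  out=[0, 3]

Final answer: [0, 3]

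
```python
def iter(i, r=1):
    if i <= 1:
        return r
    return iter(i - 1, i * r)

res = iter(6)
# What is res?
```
Call trace:
iter(i=6, r=1)
  iter(i=5, r=6)
    iter(i=4, r=30)
      iter(i=3, r=120)
        iter(i=2, r=360)
          iter(i=1, r=720)
          -> return 720
        -> return 720
      -> return 720
    -> return 720
  -> return 720
-> return 720

Final answer: 720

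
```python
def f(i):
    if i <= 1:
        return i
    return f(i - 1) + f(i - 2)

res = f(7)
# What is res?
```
Call trace (a repeated sub-call is expanded the first time; later identical calls just restate its return value):
f(i=7)
  f(i=6)
    f(i=5)
      f(i=4)
        f(i=3)
          f(i=2)
            f(i=1)
            -> return 1
            f(i=0)
            -> return 0
          -> return 1
          f(i=1)
          -> return 1
        -> return 2
        f(i=2) -> return 1  (same call as traced above)
      -> return 3
      f(i=3) -> return 2  (same call as traced above)
    -> return 5
    f(i=4) -> return 3  (same call as traced above)
  -> return 8
  f(i=5) -> return 5  (same call as traced above)
-> return 13

Final answer: 13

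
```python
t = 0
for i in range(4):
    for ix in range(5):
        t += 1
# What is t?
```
Trace:
  t=0
  t=1, i=0, ix=0
  t=2, i=0, ix=1
  t=3, i=0, ix=2
  t=4, i=0, ix=3
  t=5, i=0, ix=4
  t=6, i=1, ix=0
  t=7, i=1, ix=1
  t=8, i=1, ix=2
  t=9, i=1, ix=3
  t=10, i=1, ix=4
  t=11, i=2, ix=0
  t=12, i=2, ix=1
  t=13, i=2, ix=2
  t=14, i=2, ix=3
  t=15, i=2, ix=4
  t=16, i=3, ix=0
  t=17, i=3, ix=1
  t=18, i=3, ix=2
  t=19, i=3, ix=3
  t=20, i=3, ix=4

Final answer: 20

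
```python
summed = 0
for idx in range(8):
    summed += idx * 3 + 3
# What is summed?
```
Trace:
  summed=0
  summed=3, idx=0
  summed=9, idx=1
  summed=18, idx=2
  summed=30, idx=3
  summed=45, idx=4
  summed=63, idx=5
  summed=84, idx=6
  summed=108, idx=7

Final answer: 108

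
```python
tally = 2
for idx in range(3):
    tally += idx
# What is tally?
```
Trace:
  tally=2
  tally=2, idx=0
  tally=3, idx=1
  tally=5, idx=2

Final answer: 5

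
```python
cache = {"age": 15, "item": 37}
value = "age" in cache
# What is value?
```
Trace:
  cache={'age': 15, 'item': 37}
  cache={'age': 15, 'item': 37}, value=True

Final answer: True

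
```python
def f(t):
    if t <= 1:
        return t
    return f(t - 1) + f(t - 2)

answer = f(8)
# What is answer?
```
Call trace (a repeated sub-call is expanded the first time; later identical calls just restate its return value):
f(t=8)
  f(t=7)
    f(t=6)
      f(t=5)
        f(t=4)
          f(t=3)
            f(t=2)
              f(t=1)
              -> return 1
              f(t=0)
              -> return 0
            -> return 1
            f(t=1)
            -> return 1
          -> return 2
          f(t=2) -> return 1  (same call as traced above)
        -> return 3
        f(t=3) -> return 2  (same call as traced above)
      -> return 5
      f(t=4) -> return 3  (same call as traced above)
    -> return 8
    f(t=5) -> return 5  (same call as traced above)
  -> return 13
  f(t=6) -> return 8  (same call as traced above)
-> return 21

Final answer: 21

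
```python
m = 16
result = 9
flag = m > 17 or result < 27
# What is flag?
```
Trace:
  m=16
  m=16, result=9
  m=16, result=9, flag=True

Final answer: True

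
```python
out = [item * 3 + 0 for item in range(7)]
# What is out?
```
Trace:
  item=0
  item=1
  item=2
  item=3
  item=4
  item=5
  item=6
  out=[0, 3, 6, 9, 12, 15, 18]

Final answer: [0, 3, 6, 9, 12, 15, 18]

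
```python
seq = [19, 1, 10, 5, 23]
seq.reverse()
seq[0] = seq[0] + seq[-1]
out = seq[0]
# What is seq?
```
Trace:
  seq=[19, 1, 10, 5, 23]
  seq=[23, 5, 10, 1, 19]
  seq=[42, 5, 10, 1, 19]
  seq=[42, 5, 10, 1, 19], out=42

Final answer: [42, 5, 10, 1, 19]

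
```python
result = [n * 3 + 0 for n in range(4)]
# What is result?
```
Trace:
  n=0
  n=1
  n=2
  n=3
  result=[0, 3, 6, 9]

Final answer: [0, 3, 6, 9]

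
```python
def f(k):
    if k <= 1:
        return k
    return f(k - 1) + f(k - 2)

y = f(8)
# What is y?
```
Call trace (a repeated sub-call is expanded the first time; later identical calls just restate its return value):
f(k=8)
  f(k=7)
    f(k=6)
      f(k=5)
        f(k=4)
          f(k=3)
            f(k=2)
              f(k=1)
              -> return 1
              f(k=0)
              -> return 0
            -> return 1
            f(k=1)
            -> return 1
          -> return 2
          f(k=2) -> return 1  (same call as traced above)
        -> return 3
        f(k=3) -> return 2  (same call as traced above)
      -> return 5
      f(k=4) -> return 3  (same call as traced above)
    -> return 8
    f(k=5) -> return 5  (same call as traced above)
  -> return 13
  f(k=6) -> return 8  (same call as traced above)
-> return 21

Final answer: 21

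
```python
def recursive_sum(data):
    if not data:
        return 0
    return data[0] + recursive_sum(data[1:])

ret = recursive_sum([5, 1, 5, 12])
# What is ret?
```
Call trace:
recursive_sum(data=[5, 1, 5, 12])
  recursive_sum(data=[1, 5, 12])
    recursive_sum(data=[5, 12])
      recursive_sum(data=[12])
        recursive_sum(data=[])
        -> return 0
      -> return 12
    -> return 17
  -> return 18
-> return 23

Final answer: 23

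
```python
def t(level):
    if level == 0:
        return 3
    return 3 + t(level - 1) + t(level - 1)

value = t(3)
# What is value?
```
Call trace (a repeated sub-call is expanded the first time; later identical calls just restate its return value):
t(level=3)
  t(level=2)
    t(level=1)
      t(level=0)
      -> return 3
      t(level=0)
      -> return 3
    -> return 9
    t(level=1) -> return 9  (same call as traced above)
  -> return 21
  t(level=2) -> return 21  (same call as traced above)
-> return 45

Final answer: 45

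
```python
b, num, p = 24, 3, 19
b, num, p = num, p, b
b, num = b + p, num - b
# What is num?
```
Trace:
  b=24, num=3, p=19
  b=3, num=19, p=24
  b=27, num=16, p=24

Final answer: 16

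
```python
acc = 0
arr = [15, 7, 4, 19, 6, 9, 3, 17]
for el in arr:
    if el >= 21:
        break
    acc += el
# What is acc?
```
Trace:
  acc=0
  acc=15, el=15
  acc=22, el=7
  acc=26, el=4
  acc=45, el=19
  acc=51, el=6
  acc=60, el=9
  acc=63, el=3
  acc=80, el=17

Final answer: 80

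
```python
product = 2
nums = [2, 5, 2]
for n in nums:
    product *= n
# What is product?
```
Trace:
  product=2
  product=4, n=2
  product=20, n=5
  product=40, n=2

Final answer: 40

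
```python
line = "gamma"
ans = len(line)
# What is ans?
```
Trace:
  line='gamma'
  line='gamma', ans=5

Final answer: 5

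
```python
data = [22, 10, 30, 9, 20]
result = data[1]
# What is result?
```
Trace:
  data=[22, 10, 30, 9, 20]
  data=[22, 10, 30, 9, 20], result=10

Final answer: 10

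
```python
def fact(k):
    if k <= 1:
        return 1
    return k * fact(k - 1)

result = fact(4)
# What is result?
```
Call trace:
fact(k=4)
  fact(k=3)
    fact(k=2)
      fact(k=1)
      -> return 1
    -> return 2
  -> return 6
-> return 24

Final answer: 24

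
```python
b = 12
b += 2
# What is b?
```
Trace:
  b=12
  b=14

Final answer: 14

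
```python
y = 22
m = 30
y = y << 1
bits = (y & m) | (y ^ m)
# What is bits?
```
Trace:
  y=22
  y=22, m=30
  y=44, m=30
  y=44, m=30, bits=62

Final answer: 62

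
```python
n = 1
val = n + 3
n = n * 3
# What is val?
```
Trace:
  n=1
  n=1, val=4
  n=3, val=4

Final answer: 4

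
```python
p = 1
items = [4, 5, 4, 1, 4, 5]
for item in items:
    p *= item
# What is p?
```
Trace:
  p=1
  p=4, item=4
  p=20, item=5
  p=80, item=4
  p=80, item=1
  p=320, item=4
  p=1600, item=5

Final answer: 1600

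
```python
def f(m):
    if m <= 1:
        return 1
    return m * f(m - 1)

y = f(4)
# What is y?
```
Call trace:
f(m=4)
  f(m=3)
    f(m=2)
      f(m=1)
      -> return 1
    -> return 2
  -> return 6
-> return 24

Final answer: 24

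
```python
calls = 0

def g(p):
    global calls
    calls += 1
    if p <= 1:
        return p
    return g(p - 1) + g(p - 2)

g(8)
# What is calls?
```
Call trace (a repeated sub-call is expanded the first time; later identical calls just restate its return value):
g(p=8)
  g(p=7)
    g(p=6)
      g(p=5)
        g(p=4)
          g(p=3)
            g(p=2)
              g(p=1)
              -> return 1
              g(p=0)
              -> return 0
            -> return 1
            g(p=1)
            -> return 1
          -> return 2
          g(p=2) -> return 1  (same call as traced above)
        -> return 3
        g(p=3) -> return 2  (same call as traced above)
      -> return 5
      g(p=4) -> return 3  (same call as traced above)
    -> return 8
    g(p=5) -> return 5  (same call as traced above)
  -> return 13
  g(p=6) -> return 8  (same call as traced above)
-> return 21

calls is incremented once per call, so count the calls in each subtree. Let C(p) = number of calls made by g(p).
C(0) = C(1) = 1 (base case, no recursion); C(p) = 1 + C(p - 1) + C(p - 2) otherwise.
C(2) = 1 + C(1) + C(0) = 1 + 1 + 1 = 3
C(3) = 1 + C(2) + C(1) = 1 + 3 + 1 = 5
C(4) = 1 + C(3) + C(2) = 1 + 5 + 3 = 9
C(5) = 1 + C(4) + C(3) = 1 + 9 + 5 = 15
C(6) = 1 + C(5) + C(4) = 1 + 15 + 9 = 25
C(7) = 1 + C(6) + C(5) = 1 + 25 + 15 = 41
C(8) = 1 + C(7) + C(6) = 1 + 41 + 25 = 67
calls = C(8) = 67

Final answer: 67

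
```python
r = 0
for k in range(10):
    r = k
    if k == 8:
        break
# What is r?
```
Trace:
  r=0
  r=0, k=0
  r=1, k=1
  r=2, k=2
  r=3, k=3
  r=4, k=4
  r=5, k=5
  r=6, k=6
  r=7, k=7
  r=8, k=8

Final answer: 8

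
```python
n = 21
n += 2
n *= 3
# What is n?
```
Trace:
  n=21
  n=23
  n=69

Final answer: 69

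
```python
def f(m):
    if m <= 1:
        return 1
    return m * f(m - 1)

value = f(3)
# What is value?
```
Call trace:
f(m=3)
  f(m=2)
    f(m=1)
    -> return 1
  -> return 2
-> return 6

Final answer: 6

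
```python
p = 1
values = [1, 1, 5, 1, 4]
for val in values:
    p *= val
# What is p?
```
Trace:
  p=1
  p=1, val=1
  p=1, val=1
  p=5, val=5
  p=5, val=1
  p=20, val=4

Final answer: 20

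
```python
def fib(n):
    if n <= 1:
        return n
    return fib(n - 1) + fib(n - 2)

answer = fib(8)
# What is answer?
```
Call trace (a repeated sub-call is expanded the first time; later identical calls just restate its return value):
fib(n=8)
  fib(n=7)
    fib(n=6)
      fib(n=5)
        fib(n=4)
          fib(n=3)
            fib(n=2)
              fib(n=1)
              -> return 1
              fib(n=0)
              -> return 0
            -> return 1
            fib(n=1)
            -> return 1
          -> return 2
          fib(n=2) -> return 1  (same call as traced above)
        -> return 3
        fib(n=3) -> return 2  (same call as traced above)
      -> return 5
      fib(n=4) -> return 3  (same call as traced above)
    -> return 8
    fib(n=5) -> return 5  (same call as traced above)
  -> return 13
  fib(n=6) -> return 8  (same call as traced above)
-> return 21

Final answer: 21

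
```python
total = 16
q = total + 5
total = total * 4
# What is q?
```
Trace:
  total=16
  total=16, q=21
  total=64, q=21

Final answer: 21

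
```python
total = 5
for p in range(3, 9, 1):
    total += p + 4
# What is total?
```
Trace:
  total=5
  total=12, p=3
  total=20, p=4
  total=29, p=5
  total=39, p=6
  total=50, p=7
  total=62, p=8

Final answer: 62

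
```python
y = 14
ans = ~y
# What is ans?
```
Trace:
  y=14
  y=14, ans=-15

Final answer: -15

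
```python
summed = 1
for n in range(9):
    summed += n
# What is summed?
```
Trace:
  summed=1
  summed=1, n=0
  summed=2, n=1
  summed=4, n=2
  summed=7, n=3
  summed=11, n=4
  summed=16, n=5
  summed=22, n=6
  summed=29, n=7
  summed=37, n=8

Final answer: 37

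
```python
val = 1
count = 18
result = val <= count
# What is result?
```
Trace:
  val=1
  val=1, count=18
  val=1, count=18, result=True

Final answer: True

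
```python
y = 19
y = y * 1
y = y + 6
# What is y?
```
Trace:
  y=19
  y=19
  y=25

Final answer: 25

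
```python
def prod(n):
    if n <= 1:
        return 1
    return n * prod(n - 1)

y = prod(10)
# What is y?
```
Call trace:
prod(n=10)
  prod(n=9)
    prod(n=8)
      prod(n=7)
        prod(n=6)
          prod(n=5)
            prod(n=4)
              prod(n=3)
                prod(n=2)
                  prod(n=1)
                  -> return 1
                -> return 2
              -> return 6
            -> return 24
          -> return 120
        -> return 720
      -> return 5040
    -> return 40320
  -> return 362880
-> return 3628800

Final answer: 3628800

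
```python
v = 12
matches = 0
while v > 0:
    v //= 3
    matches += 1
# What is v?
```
Trace:
  v=12
  v=12, matches=0
  v=4, matches=1
  v=1, matches=2
  v=0, matches=3

Final answer: 0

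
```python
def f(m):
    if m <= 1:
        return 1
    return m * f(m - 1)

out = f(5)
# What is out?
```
Call trace:
f(m=5)
  f(m=4)
    f(m=3)
      f(m=2)
        f(m=1)
        -> return 1
      -> return 2
    -> return 6
  -> return 24
-> return 120

Final answer: 120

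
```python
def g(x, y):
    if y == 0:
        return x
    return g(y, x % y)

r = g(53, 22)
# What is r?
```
Call trace:
g(x=53, y=22)
  g(x=22, y=9)
    g(x=9, y=4)
      g(x=4, y=1)
        g(x=1, y=0)
        -> return 1
      -> return 1
    -> return 1
  -> return 1
-> return 1

Final answer: 1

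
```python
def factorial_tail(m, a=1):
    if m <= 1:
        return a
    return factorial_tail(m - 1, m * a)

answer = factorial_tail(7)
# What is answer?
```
Call trace:
factorial_tail(m=7, a=1)
  factorial_tail(m=6, a=7)
    factorial_tail(m=5, a=42)
      factorial_tail(m=4, a=210)
        factorial_tail(m=3, a=840)
          factorial_tail(m=2, a=2520)
            factorial_tail(m=1, a=5040)
            -> return 5040
          -> return 5040
        -> return 5040
      -> return 5040
    -> return 5040
  -> return 5040
-> return 5040

Final answer: 5040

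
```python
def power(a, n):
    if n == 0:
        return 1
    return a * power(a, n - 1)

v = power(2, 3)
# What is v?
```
Call trace:
power(a=2, n=3)
  power(a=2, n=2)
    power(a=2, n=1)
      power(a=2, n=0)
      -> return 1
    -> return 2
  -> return 4
-> return 8

Final answer: 8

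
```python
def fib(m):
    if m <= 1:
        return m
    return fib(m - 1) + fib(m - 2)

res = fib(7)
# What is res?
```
Call trace (a repeated sub-call is expanded the first time; later identical calls just restate its return value):
fib(m=7)
  fib(m=6)
    fib(m=5)
      fib(m=4)
        fib(m=3)
          fib(m=2)
            fib(m=1)
            -> return 1
            fib(m=0)
            -> return 0
          -> return 1
          fib(m=1)
          -> return 1
        -> return 2
        fib(m=2) -> return 1  (same call as traced above)
      -> return 3
      fib(m=3) -> return 2  (same call as traced above)
    -> return 5
    fib(m=4) -> return 3  (same call as traced above)
  -> return 8
  fib(m=5) -> return 5  (same call as traced above)
-> return 13

Final answer: 13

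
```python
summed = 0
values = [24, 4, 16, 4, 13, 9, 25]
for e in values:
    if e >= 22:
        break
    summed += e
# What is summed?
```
Trace:
  summed=0
  summed=0, e=24

Final answer: 0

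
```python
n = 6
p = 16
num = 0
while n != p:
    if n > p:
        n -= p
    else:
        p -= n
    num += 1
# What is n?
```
Trace:
  n=6
  n=6, p=16
  n=6, p=16, num=0
  n=6, p=10, num=1
  n=6, p=4, num=2
  n=2, p=4, num=3
  n=2, p=2, num=4

Final answer: 2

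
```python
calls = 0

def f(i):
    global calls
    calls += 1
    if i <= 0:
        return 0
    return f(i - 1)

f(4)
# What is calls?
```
Call trace:
f(i=4)
  f(i=3)
    f(i=2)
      f(i=1)
        f(i=0)
        -> return 0
      -> return 0
    -> return 0
  -> return 0
-> return 0

calls is incremented once per call. f is entered once for each i = 4, 3, 2, 1, 0 (the i <= 0 call returns without recursing), i.e. 4 + 1 calls.
calls = 5

Final answer: 5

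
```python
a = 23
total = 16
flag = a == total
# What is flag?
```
Trace:
  a=23
  a=23, total=16
  a=23, total=16, flag=False

Final answer: False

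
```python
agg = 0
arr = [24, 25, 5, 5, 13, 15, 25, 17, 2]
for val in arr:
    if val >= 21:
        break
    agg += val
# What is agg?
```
Trace:
  agg=0
  agg=0, val=24

Final answer: 0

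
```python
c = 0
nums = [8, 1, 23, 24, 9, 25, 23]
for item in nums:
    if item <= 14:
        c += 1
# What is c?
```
Trace:
  c=0
  c=1, item=8
  c=2, item=1
  c=2, item=23
  c=2, item=24
  c=3, item=9
  c=3, item=25
  c=3, item=23

Final answer: 3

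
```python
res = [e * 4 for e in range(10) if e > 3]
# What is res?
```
Trace:
  e=0
  e=1
  e=2
  e=3
  e=4
  e=5
  e=6
  e=7
  e=8
  e=9
  res=[16, 20, 24, 28, 32, 36]

Final answer: [16, 20, 24, 28, 32, 36]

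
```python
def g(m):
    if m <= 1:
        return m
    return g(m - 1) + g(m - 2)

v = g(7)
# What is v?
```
Call trace (a repeated sub-call is expanded the first time; later identical calls just restate its return value):
g(m=7)
  g(m=6)
    g(m=5)
      g(m=4)
        g(m=3)
          g(m=2)
            g(m=1)
            -> return 1
            g(m=0)
            -> return 0
          -> return 1
          g(m=1)
          -> return 1
        -> return 2
        g(m=2) -> return 1  (same call as traced above)
      -> return 3
      g(m=3) -> return 2  (same call as traced above)
    -> return 5
    g(m=4) -> return 3  (same call as traced above)
  -> return 8
  g(m=5) -> return 5  (same call as traced above)
-> return 13

Final answer: 13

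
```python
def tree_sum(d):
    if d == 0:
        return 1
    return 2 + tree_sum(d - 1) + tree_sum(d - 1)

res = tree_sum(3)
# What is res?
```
Call trace (a repeated sub-call is expanded the first time; later identical calls just restate its return value):
tree_sum(d=3)
  tree_sum(d=2)
    tree_sum(d=1)
      tree_sum(d=0)
      -> return 1
      tree_sum(d=0)
      -> return 1
    -> return 4
    tree_sum(d=1) -> return 4  (same call as traced above)
  -> return 10
  tree_sum(d=2) -> return 10  (same call as traced above)
-> return 22

Final answer: 22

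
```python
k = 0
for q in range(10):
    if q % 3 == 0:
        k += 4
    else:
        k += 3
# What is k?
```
Trace:
  k=0
  k=4, q=0
  k=7, q=1
  k=10, q=2
  k=14, q=3
  k=17, q=4
  k=20, q=5
  k=24, q=6
  k=27, q=7
  k=30, q=8
  k=34, q=9

Final answer: 34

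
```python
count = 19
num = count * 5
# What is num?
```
Trace:
  count=19
  count=19, num=95

Final answer: 95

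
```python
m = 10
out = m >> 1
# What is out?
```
Trace:
  m=10
  m=10, out=5

Final answer: 5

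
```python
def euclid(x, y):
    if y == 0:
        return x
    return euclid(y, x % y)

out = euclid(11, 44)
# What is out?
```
Call trace:
euclid(x=11, y=44)
  euclid(x=44, y=11)
    euclid(x=11, y=0)
    -> return 11
  -> return 11
-> return 11

Final answer: 11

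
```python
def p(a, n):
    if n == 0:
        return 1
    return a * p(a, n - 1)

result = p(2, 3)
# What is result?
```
Call trace:
p(a=2, n=3)
  p(a=2, n=2)
    p(a=2, n=1)
      p(a=2, n=0)
      -> return 1
    -> return 2
  -> return 4
-> return 8

Final answer: 8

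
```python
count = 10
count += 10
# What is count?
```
Trace:
  count=10
  count=20

Final answer: 20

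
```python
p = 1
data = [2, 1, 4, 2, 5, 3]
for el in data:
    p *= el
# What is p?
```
Trace:
  p=1
  p=2, el=2
  p=2, el=1
  p=8, el=4
  p=16, el=2
  p=80, el=5
  p=240, el=3

Final answer: 240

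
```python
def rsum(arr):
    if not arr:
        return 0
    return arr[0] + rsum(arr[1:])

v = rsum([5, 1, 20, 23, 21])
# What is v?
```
Call trace:
rsum(arr=[5, 1, 20, 23, 21])
  rsum(arr=[1, 20, 23, 21])
    rsum(arr=[20, 23, 21])
      rsum(arr=[23, 21])
        rsum(arr=[21])
          rsum(arr=[])
          -> return 0
        -> return 21
      -> return 44
    -> return 64
  -> return 65
-> return 70

Final answer: 70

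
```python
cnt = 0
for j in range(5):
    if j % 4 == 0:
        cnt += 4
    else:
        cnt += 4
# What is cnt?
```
Trace:
  cnt=0
  cnt=4, j=0
  cnt=8, j=1
  cnt=12, j=2
  cnt=16, j=3
  cnt=20, j=4

Final answer: 20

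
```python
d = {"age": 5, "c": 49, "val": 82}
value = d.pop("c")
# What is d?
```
Trace:
  d={'age': 5, 'c': 49, 'val': 82}
  d={'age': 5, 'val': 82}, value=49

Final answer: {'age': 5, 'val': 82}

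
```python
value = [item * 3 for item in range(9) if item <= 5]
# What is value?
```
Trace:
  item=0
  item=1
  item=2
  item=3
  item=4
  item=5
  item=6
  item=7
  item=8
  value=[0, 3, 6, 9, 12, 15]

Final answer: [0, 3, 6, 9, 12, 15]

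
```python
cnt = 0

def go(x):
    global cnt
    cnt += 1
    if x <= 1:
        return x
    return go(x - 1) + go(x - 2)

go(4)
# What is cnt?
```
Call trace (a repeated sub-call is expanded the first time; later identical calls just restate its return value):
go(x=4)
  go(x=3)
    go(x=2)
      go(x=1)
      -> return 1
      go(x=0)
      -> return 0
    -> return 1
    go(x=1)
    -> return 1
  -> return 2
  go(x=2) -> return 1  (same call as traced above)
-> return 3

cnt is incremented once per call, so count the calls in each subtree. Let C(x) = number of calls made by go(x).
C(0) = C(1) = 1 (base case, no recursion); C(x) = 1 + C(x - 1) + C(x - 2) otherwise.
C(2) = 1 + C(1) + C(0) = 1 + 1 + 1 = 3
C(3) = 1 + C(2) + C(1) = 1 + 3 + 1 = 5
C(4) = 1 + C(3) + C(2) = 1 + 5 + 3 = 9
cnt = C(4) = 9

Final answer: 9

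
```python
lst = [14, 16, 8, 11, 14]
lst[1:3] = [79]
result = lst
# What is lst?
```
Trace:
  lst=[14, 16, 8, 11, 14]
  lst=[14, 79, 11, 14]
  lst=[14, 79, 11, 14], result=[14, 79, 11, 14]

Final answer: [14, 79, 11, 14]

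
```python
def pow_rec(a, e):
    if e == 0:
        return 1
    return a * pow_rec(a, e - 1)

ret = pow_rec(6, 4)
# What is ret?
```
Call trace:
pow_rec(a=6, e=4)
  pow_rec(a=6, e=3)
    pow_rec(a=6, e=2)
      pow_rec(a=6, e=1)
        pow_rec(a=6, e=0)
        -> return 1
      -> return 6
    -> return 36
  -> return 216
-> return 1296

Final answer: 1296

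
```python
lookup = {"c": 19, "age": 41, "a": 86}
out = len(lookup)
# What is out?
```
Trace:
  lookup={'c': 19, 'age': 41, 'a': 86}
  lookup={'c': 19, 'age': 41, 'a': 86}, out=3

Final answer: 3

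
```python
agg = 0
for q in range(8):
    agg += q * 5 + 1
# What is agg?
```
Trace:
  agg=0
  agg=1, q=0
  agg=7, q=1
  agg=18, q=2
  agg=34, q=3
  agg=55, q=4
  agg=81, q=5
  agg=112, q=6
  agg=148, q=7

Final answer: 148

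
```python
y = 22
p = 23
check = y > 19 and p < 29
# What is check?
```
Trace:
  y=22
  y=22, p=23
  y=22, p=23, check=True

Final answer: True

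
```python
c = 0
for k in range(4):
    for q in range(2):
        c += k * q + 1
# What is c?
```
Trace:
  c=0
  c=1, k=0, q=0
  c=2, k=0, q=1
  c=3, k=1, q=0
  c=5, k=1, q=1
  c=6, k=2, q=0
  c=9, k=2, q=1
  c=10, k=3, q=0
  c=14, k=3, q=1

Final answer: 14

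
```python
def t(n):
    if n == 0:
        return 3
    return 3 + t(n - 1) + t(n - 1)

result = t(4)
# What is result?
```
Call trace (a repeated sub-call is expanded the first time; later identical calls just restate its return value):
t(n=4)
  t(n=3)
    t(n=2)
      t(n=1)
        t(n=0)
        -> return 3
        t(n=0)
        -> return 3
      -> return 9
      t(n=1) -> return 9  (same call as traced above)
    -> return 21
    t(n=2) -> return 21  (same call as traced above)
  -> return 45
  t(n=3) -> return 45  (same call as traced above)
-> return 93

Final answer: 93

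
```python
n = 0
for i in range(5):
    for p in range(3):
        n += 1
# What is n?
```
Trace:
  n=0
  n=1, i=0, p=0
  n=2, i=0, p=1
  n=3, i=0, p=2
  n=4, i=1, p=0
  n=5, i=1, p=1
  n=6, i=1, p=2
  n=7, i=2, p=0
  n=8, i=2, p=1
  n=9, i=2, p=2
  n=10, i=3, p=0
  n=11, i=3, p=1
  n=12, i=3, p=2
  n=13, i=4, p=0
  n=14, i=4, p=1
  n=15, i=4, p=2

Final answer: 15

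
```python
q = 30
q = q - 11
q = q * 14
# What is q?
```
Trace:
  q=30
  q=19
  q=266

Final answer: 266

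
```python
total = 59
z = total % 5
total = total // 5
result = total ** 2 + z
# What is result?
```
Trace:
  total=59
  total=59, z=4
  total=11, z=4
  total=11, z=4, result=125

Final answer: 125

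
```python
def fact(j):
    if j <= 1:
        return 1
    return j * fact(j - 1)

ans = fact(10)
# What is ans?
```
Call trace:
fact(j=10)
  fact(j=9)
    fact(j=8)
      fact(j=7)
        fact(j=6)
          fact(j=5)
            fact(j=4)
              fact(j=3)
                fact(j=2)
                  fact(j=1)
                  -> return 1
                -> return 2
              -> return 6
            -> return 24
          -> return 120
        -> return 720
      -> return 5040
    -> return 40320
  -> return 362880
-> return 3628800

Final answer: 3628800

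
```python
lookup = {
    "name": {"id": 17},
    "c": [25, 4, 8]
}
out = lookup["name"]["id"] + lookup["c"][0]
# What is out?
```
Trace:
  lookup={'name': {'id': 17}, 'c': [25, 4, 8]}
  lookup={'name': {'id': 17}, 'c': [25, 4, 8]}, out=42

Final answer: 42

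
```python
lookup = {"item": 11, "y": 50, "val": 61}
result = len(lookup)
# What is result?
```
Trace:
  lookup={'item': 11, 'y': 50, 'val': 61}
  lookup={'item': 11, 'y': 50, 'val': 61}, result=3

Final answer: 3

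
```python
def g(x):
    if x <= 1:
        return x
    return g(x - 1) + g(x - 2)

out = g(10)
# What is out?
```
Call trace (a repeated sub-call is expanded the first time; later identical calls just restate its return value):
g(x=10)
  g(x=9)
    g(x=8)
      g(x=7)
        g(x=6)
          g(x=5)
            g(x=4)
              g(x=3)
                g(x=2)
                  g(x=1)
                  -> return 1
                  g(x=0)
                  -> return 0
                -> return 1
                g(x=1)
                -> return 1
              -> return 2
              g(x=2) -> return 1  (same call as traced above)
            -> return 3
            g(x=3) -> return 2  (same call as traced above)
          -> return 5
          g(x=4) -> return 3  (same call as traced above)
        -> return 8
        g(x=5) -> return 5  (same call as traced above)
      -> return 13
      g(x=6) -> return 8  (same call as traced above)
    -> return 21
    g(x=7) -> return 13  (same call as traced above)
  -> return 34
  g(x=8) -> return 21  (same call as traced above)
-> return 55

Final answer: 55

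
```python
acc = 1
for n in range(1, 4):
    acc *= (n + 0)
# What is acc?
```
Trace:
  acc=1
  acc=1, n=1
  acc=2, n=2
  acc=6, n=3

Final answer: 6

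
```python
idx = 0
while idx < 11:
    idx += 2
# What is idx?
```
Trace:
  idx=0
  idx=2
  idx=4
  idx=6
  idx=8
  idx=10
  idx=12

Final answer: 12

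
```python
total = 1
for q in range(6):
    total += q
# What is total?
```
Trace:
  total=1
  total=1, q=0
  total=2, q=1
  total=4, q=2
  total=7, q=3
  total=11, q=4
  total=16, q=5

Final answer: 16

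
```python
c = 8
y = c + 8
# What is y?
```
Trace:
  c=8
  c=8, y=16

Final answer: 16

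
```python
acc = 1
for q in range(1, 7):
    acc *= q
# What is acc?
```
Trace:
  acc=1
  acc=1, q=1
  acc=2, q=2
  acc=6, q=3
  acc=24, q=4
  acc=120, q=5
  acc=720, q=6

Final answer: 720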